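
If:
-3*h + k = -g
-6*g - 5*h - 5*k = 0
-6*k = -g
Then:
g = 0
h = 0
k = 0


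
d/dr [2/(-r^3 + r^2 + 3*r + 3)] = 2*(3*r^2 - 2*r - 3)/(-r^3 + r^2 + 3*r + 3)^2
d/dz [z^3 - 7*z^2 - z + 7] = 3*z^2 - 14*z - 1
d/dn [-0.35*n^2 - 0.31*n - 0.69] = -0.7*n - 0.31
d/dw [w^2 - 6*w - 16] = 2*w - 6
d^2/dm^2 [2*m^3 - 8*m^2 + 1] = 12*m - 16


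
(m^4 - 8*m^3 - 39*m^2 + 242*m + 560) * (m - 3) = m^5 - 11*m^4 - 15*m^3 + 359*m^2 - 166*m - 1680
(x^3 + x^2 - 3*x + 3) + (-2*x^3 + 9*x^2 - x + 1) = -x^3 + 10*x^2 - 4*x + 4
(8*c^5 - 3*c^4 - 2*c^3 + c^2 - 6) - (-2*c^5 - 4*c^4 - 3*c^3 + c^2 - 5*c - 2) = 10*c^5 + c^4 + c^3 + 5*c - 4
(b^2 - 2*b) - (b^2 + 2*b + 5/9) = -4*b - 5/9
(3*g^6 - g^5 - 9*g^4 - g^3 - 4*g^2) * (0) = 0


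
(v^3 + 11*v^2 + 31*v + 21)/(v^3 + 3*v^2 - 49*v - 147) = (v + 1)/(v - 7)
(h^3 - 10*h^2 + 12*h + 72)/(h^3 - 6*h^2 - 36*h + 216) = (h + 2)/(h + 6)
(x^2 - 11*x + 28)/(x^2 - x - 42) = (x - 4)/(x + 6)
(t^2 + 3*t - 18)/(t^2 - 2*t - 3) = (t + 6)/(t + 1)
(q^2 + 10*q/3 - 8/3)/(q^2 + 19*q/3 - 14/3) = (q + 4)/(q + 7)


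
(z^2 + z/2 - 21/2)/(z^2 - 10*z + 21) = (z + 7/2)/(z - 7)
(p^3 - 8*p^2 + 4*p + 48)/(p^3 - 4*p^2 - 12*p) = (p - 4)/p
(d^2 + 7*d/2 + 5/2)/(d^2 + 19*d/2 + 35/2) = (d + 1)/(d + 7)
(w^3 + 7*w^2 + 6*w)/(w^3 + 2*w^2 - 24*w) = (w + 1)/(w - 4)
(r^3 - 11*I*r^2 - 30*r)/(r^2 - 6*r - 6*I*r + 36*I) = r*(r - 5*I)/(r - 6)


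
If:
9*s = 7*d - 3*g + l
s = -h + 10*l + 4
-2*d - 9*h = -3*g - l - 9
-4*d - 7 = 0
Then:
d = -7/4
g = -3*s - 135/32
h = -s - 1/16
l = -13/32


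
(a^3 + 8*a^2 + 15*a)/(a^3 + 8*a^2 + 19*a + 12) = a*(a + 5)/(a^2 + 5*a + 4)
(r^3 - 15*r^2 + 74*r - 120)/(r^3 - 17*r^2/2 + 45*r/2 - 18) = 2*(r^2 - 11*r + 30)/(2*r^2 - 9*r + 9)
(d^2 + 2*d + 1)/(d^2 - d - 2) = (d + 1)/(d - 2)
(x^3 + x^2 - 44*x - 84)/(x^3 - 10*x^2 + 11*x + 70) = (x + 6)/(x - 5)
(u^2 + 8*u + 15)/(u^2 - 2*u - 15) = (u + 5)/(u - 5)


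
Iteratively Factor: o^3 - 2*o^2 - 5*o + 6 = (o - 1)*(o^2 - o - 6) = (o - 3)*(o - 1)*(o + 2)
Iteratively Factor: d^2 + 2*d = (d + 2)*(d)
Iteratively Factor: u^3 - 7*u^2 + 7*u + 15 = (u + 1)*(u^2 - 8*u + 15) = (u - 5)*(u + 1)*(u - 3)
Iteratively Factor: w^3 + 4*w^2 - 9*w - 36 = (w - 3)*(w^2 + 7*w + 12) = (w - 3)*(w + 3)*(w + 4)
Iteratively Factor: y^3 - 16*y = (y - 4)*(y^2 + 4*y) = y*(y - 4)*(y + 4)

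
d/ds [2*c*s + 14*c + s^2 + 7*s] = 2*c + 2*s + 7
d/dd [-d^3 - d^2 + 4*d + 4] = -3*d^2 - 2*d + 4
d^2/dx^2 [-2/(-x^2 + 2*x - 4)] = 4*(-x^2 + 2*x + 4*(x - 1)^2 - 4)/(x^2 - 2*x + 4)^3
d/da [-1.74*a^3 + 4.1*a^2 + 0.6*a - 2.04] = -5.22*a^2 + 8.2*a + 0.6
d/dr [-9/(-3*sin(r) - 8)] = -27*cos(r)/(3*sin(r) + 8)^2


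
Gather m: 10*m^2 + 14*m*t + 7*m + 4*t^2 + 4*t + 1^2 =10*m^2 + m*(14*t + 7) + 4*t^2 + 4*t + 1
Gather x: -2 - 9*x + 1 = -9*x - 1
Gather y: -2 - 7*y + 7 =5 - 7*y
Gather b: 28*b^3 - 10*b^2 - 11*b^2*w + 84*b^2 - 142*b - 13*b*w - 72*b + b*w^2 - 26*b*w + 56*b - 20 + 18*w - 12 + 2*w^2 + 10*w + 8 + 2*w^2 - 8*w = 28*b^3 + b^2*(74 - 11*w) + b*(w^2 - 39*w - 158) + 4*w^2 + 20*w - 24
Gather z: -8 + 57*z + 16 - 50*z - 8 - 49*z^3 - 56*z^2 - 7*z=-49*z^3 - 56*z^2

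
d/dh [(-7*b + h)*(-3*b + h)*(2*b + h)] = b^2 - 16*b*h + 3*h^2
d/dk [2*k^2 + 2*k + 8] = 4*k + 2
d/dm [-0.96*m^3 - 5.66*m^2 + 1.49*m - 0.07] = -2.88*m^2 - 11.32*m + 1.49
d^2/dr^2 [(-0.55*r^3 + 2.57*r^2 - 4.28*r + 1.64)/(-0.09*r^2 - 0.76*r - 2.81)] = (6.93889390390723e-18*r^5 + 1.11022302462516e-16*r^4 + 0.778082*r^3 + 10.867494*r^2 + 18.889602*r - 59.931706)/(0.000729*r^6 + 0.018468*r^5 + 0.224235*r^4 + 1.5922*r^3 + 7.001115*r^2 + 18.003108*r + 22.188041)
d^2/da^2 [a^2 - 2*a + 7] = 2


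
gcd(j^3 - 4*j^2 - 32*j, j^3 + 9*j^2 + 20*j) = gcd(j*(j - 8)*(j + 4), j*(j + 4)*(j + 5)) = j^2 + 4*j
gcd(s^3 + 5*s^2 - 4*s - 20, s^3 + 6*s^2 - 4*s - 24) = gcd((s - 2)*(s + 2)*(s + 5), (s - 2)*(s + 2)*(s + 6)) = s^2 - 4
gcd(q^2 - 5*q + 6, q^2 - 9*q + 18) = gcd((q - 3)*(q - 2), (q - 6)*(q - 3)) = q - 3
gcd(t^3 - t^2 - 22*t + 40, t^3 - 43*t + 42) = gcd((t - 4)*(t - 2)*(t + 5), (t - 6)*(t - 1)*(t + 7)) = 1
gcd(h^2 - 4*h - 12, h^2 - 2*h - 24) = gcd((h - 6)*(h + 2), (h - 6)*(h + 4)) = h - 6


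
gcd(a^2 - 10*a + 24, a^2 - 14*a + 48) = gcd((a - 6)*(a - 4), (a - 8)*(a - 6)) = a - 6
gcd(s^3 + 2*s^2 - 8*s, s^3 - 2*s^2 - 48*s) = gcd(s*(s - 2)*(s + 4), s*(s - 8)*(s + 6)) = s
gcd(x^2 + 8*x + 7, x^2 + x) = x + 1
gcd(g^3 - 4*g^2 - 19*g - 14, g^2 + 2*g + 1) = g + 1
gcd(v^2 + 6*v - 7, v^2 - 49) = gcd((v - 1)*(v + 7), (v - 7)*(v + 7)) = v + 7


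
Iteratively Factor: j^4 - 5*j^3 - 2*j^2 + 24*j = (j - 3)*(j^3 - 2*j^2 - 8*j) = (j - 3)*(j + 2)*(j^2 - 4*j) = j*(j - 3)*(j + 2)*(j - 4)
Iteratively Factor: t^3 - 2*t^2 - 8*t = (t + 2)*(t^2 - 4*t) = (t - 4)*(t + 2)*(t)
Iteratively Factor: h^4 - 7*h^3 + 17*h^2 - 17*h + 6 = (h - 1)*(h^3 - 6*h^2 + 11*h - 6) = (h - 1)^2*(h^2 - 5*h + 6) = (h - 3)*(h - 1)^2*(h - 2)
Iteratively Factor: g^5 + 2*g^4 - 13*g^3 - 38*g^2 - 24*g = (g)*(g^4 + 2*g^3 - 13*g^2 - 38*g - 24) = g*(g - 4)*(g^3 + 6*g^2 + 11*g + 6) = g*(g - 4)*(g + 3)*(g^2 + 3*g + 2) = g*(g - 4)*(g + 1)*(g + 3)*(g + 2)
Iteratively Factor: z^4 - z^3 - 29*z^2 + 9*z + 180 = (z - 3)*(z^3 + 2*z^2 - 23*z - 60) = (z - 3)*(z + 4)*(z^2 - 2*z - 15) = (z - 3)*(z + 3)*(z + 4)*(z - 5)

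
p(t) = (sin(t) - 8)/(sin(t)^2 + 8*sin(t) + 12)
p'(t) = (-2*sin(t)*cos(t) - 8*cos(t))*(sin(t) - 8)/(sin(t)^2 + 8*sin(t) + 12)^2 + cos(t)/(sin(t)^2 + 8*sin(t) + 12)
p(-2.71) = -0.95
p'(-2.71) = -0.81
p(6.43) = -0.60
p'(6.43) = 0.45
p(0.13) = -0.60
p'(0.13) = 0.45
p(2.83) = -0.53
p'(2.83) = -0.36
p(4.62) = -1.79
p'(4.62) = -0.22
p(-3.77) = -0.43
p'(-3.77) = -0.24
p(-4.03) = -0.38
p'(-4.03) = -0.16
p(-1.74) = -1.77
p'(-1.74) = -0.39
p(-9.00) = -0.95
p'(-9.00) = -0.80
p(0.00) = -0.67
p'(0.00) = 0.53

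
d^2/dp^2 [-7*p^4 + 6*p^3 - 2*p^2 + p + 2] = -84*p^2 + 36*p - 4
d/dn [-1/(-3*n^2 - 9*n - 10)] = 3*(-2*n - 3)/(3*n^2 + 9*n + 10)^2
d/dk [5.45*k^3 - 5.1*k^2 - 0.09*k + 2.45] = 16.35*k^2 - 10.2*k - 0.09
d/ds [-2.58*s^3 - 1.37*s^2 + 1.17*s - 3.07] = -7.74*s^2 - 2.74*s + 1.17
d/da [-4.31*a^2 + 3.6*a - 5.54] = 3.6 - 8.62*a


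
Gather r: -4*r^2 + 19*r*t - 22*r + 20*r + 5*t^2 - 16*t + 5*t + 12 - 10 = -4*r^2 + r*(19*t - 2) + 5*t^2 - 11*t + 2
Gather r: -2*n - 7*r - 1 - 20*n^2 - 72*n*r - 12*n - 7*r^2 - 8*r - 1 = -20*n^2 - 14*n - 7*r^2 + r*(-72*n - 15) - 2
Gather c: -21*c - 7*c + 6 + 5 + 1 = 12 - 28*c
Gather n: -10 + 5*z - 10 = 5*z - 20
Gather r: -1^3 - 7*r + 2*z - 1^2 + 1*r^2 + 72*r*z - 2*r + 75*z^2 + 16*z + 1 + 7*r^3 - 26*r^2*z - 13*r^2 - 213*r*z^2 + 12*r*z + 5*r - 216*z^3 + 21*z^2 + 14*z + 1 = 7*r^3 + r^2*(-26*z - 12) + r*(-213*z^2 + 84*z - 4) - 216*z^3 + 96*z^2 + 32*z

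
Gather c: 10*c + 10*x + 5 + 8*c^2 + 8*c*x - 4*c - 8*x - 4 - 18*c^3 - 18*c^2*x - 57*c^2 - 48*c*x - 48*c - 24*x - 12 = -18*c^3 + c^2*(-18*x - 49) + c*(-40*x - 42) - 22*x - 11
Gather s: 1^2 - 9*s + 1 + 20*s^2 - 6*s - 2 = 20*s^2 - 15*s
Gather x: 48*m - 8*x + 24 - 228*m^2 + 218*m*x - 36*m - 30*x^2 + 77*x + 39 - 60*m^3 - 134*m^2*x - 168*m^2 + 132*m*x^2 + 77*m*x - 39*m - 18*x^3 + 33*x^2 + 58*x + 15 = -60*m^3 - 396*m^2 - 27*m - 18*x^3 + x^2*(132*m + 3) + x*(-134*m^2 + 295*m + 127) + 78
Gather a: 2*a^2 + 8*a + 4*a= 2*a^2 + 12*a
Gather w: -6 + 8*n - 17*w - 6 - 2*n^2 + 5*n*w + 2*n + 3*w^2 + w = -2*n^2 + 10*n + 3*w^2 + w*(5*n - 16) - 12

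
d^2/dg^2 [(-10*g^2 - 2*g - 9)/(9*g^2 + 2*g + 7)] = 6*(6*g^3 - 99*g^2 - 36*g + 23)/(729*g^6 + 486*g^5 + 1809*g^4 + 764*g^3 + 1407*g^2 + 294*g + 343)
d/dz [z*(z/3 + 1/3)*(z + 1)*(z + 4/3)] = 4*z^3/3 + 10*z^2/3 + 22*z/9 + 4/9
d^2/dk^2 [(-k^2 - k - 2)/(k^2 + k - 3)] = 10*(-3*k^2 - 3*k - 4)/(k^6 + 3*k^5 - 6*k^4 - 17*k^3 + 18*k^2 + 27*k - 27)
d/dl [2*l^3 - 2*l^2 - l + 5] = 6*l^2 - 4*l - 1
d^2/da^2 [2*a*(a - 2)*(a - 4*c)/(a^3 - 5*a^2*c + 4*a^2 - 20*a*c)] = 4*(a^3*c - 6*a^3 + 84*a^2*c - 360*a*c^2 - 24*a*c + 600*c^3 + 120*c^2 - 32*c)/(a^6 - 15*a^5*c + 12*a^5 + 75*a^4*c^2 - 180*a^4*c + 48*a^4 - 125*a^3*c^3 + 900*a^3*c^2 - 720*a^3*c + 64*a^3 - 1500*a^2*c^3 + 3600*a^2*c^2 - 960*a^2*c - 6000*a*c^3 + 4800*a*c^2 - 8000*c^3)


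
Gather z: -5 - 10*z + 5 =-10*z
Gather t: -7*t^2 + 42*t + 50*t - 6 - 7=-7*t^2 + 92*t - 13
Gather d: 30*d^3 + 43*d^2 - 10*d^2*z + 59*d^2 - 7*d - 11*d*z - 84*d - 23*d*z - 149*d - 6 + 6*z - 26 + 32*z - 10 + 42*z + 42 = 30*d^3 + d^2*(102 - 10*z) + d*(-34*z - 240) + 80*z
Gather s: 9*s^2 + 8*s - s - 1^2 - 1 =9*s^2 + 7*s - 2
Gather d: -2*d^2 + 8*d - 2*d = -2*d^2 + 6*d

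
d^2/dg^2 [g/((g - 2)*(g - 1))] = 2*(g^3 - 6*g + 6)/(g^6 - 9*g^5 + 33*g^4 - 63*g^3 + 66*g^2 - 36*g + 8)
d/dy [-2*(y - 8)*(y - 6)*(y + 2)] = -6*y^2 + 48*y - 40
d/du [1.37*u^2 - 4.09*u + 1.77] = 2.74*u - 4.09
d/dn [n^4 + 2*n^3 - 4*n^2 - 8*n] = 4*n^3 + 6*n^2 - 8*n - 8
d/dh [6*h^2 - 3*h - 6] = 12*h - 3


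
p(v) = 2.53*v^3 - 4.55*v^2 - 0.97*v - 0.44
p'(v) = 7.59*v^2 - 9.1*v - 0.97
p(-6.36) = -829.18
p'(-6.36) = 363.92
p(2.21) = 2.50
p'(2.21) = 15.99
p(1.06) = -3.57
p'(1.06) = -2.09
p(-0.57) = -1.83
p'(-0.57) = 6.68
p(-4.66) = -350.75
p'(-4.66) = 206.26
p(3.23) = 34.21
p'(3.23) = 48.82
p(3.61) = 55.79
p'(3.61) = 65.09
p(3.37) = 41.45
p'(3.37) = 54.56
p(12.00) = 3704.56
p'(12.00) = 982.79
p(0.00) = -0.44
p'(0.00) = -0.97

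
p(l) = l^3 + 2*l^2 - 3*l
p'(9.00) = 276.00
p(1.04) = 0.17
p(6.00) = 270.00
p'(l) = 3*l^2 + 4*l - 3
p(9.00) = 864.00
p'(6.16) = 135.48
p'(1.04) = 4.40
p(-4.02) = -20.58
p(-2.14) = 5.78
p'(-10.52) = 286.93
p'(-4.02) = 29.40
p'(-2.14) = 2.18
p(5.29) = 188.13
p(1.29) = 1.60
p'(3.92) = 58.78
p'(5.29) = 102.11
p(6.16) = 291.16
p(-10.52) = -911.35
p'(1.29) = 7.15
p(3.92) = 79.21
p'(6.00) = 129.00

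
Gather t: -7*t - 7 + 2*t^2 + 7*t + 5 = 2*t^2 - 2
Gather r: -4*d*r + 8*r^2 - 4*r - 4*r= 8*r^2 + r*(-4*d - 8)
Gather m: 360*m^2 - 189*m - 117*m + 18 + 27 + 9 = 360*m^2 - 306*m + 54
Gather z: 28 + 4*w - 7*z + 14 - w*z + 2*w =6*w + z*(-w - 7) + 42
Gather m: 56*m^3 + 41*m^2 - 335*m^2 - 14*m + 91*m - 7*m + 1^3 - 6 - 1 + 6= 56*m^3 - 294*m^2 + 70*m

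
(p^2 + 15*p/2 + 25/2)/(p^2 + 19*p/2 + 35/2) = (p + 5)/(p + 7)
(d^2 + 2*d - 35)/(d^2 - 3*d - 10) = (d + 7)/(d + 2)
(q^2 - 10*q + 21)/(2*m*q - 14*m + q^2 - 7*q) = (q - 3)/(2*m + q)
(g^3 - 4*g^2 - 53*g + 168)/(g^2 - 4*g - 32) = (g^2 + 4*g - 21)/(g + 4)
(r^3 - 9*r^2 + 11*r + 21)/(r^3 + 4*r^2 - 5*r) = (r^3 - 9*r^2 + 11*r + 21)/(r*(r^2 + 4*r - 5))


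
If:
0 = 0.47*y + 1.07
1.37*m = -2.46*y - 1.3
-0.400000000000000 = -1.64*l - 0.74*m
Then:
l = -1.17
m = 3.14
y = -2.28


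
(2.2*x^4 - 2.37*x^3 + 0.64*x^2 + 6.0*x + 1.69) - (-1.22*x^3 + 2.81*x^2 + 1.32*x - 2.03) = 2.2*x^4 - 1.15*x^3 - 2.17*x^2 + 4.68*x + 3.72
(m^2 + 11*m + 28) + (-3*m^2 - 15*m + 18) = -2*m^2 - 4*m + 46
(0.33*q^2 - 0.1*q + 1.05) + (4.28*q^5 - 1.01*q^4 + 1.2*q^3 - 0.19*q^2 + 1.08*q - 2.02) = 4.28*q^5 - 1.01*q^4 + 1.2*q^3 + 0.14*q^2 + 0.98*q - 0.97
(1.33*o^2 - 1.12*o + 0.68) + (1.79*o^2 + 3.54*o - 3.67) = 3.12*o^2 + 2.42*o - 2.99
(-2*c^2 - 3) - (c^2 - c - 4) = -3*c^2 + c + 1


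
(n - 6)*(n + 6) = n^2 - 36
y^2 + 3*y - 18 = (y - 3)*(y + 6)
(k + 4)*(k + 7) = k^2 + 11*k + 28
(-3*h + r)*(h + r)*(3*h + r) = -9*h^3 - 9*h^2*r + h*r^2 + r^3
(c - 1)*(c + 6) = c^2 + 5*c - 6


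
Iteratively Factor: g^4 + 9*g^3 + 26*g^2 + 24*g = (g)*(g^3 + 9*g^2 + 26*g + 24) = g*(g + 3)*(g^2 + 6*g + 8) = g*(g + 3)*(g + 4)*(g + 2)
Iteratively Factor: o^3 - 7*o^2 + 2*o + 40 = (o - 4)*(o^2 - 3*o - 10) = (o - 4)*(o + 2)*(o - 5)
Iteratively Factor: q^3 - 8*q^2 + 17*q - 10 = (q - 5)*(q^2 - 3*q + 2) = (q - 5)*(q - 2)*(q - 1)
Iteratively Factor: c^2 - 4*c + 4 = (c - 2)*(c - 2)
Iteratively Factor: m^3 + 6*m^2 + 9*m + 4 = (m + 1)*(m^2 + 5*m + 4) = (m + 1)*(m + 4)*(m + 1)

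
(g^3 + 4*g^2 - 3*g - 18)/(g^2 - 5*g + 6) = (g^2 + 6*g + 9)/(g - 3)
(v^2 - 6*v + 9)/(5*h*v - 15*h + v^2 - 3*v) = (v - 3)/(5*h + v)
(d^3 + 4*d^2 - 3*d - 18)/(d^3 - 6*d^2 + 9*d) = (d^3 + 4*d^2 - 3*d - 18)/(d*(d^2 - 6*d + 9))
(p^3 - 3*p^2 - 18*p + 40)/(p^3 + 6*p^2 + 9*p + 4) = (p^2 - 7*p + 10)/(p^2 + 2*p + 1)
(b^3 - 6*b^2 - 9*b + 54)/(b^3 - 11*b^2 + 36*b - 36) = (b + 3)/(b - 2)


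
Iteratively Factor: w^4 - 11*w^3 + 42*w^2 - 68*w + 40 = (w - 2)*(w^3 - 9*w^2 + 24*w - 20) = (w - 5)*(w - 2)*(w^2 - 4*w + 4) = (w - 5)*(w - 2)^2*(w - 2)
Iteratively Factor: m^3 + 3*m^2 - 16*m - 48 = (m + 4)*(m^2 - m - 12) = (m - 4)*(m + 4)*(m + 3)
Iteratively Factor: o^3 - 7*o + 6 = (o - 1)*(o^2 + o - 6) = (o - 1)*(o + 3)*(o - 2)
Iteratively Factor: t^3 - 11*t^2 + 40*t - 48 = (t - 3)*(t^2 - 8*t + 16) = (t - 4)*(t - 3)*(t - 4)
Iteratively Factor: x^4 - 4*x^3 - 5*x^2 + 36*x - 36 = (x - 2)*(x^3 - 2*x^2 - 9*x + 18) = (x - 2)^2*(x^2 - 9) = (x - 2)^2*(x + 3)*(x - 3)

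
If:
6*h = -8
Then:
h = -4/3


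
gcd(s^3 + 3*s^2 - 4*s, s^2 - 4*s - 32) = s + 4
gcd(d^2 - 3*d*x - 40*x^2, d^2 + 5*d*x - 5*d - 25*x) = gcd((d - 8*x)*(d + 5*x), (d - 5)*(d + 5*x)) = d + 5*x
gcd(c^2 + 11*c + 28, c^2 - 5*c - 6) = 1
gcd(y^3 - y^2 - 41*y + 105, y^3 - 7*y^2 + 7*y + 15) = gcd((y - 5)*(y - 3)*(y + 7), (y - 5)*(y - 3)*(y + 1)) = y^2 - 8*y + 15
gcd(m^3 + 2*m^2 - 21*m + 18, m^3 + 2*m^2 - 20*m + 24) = m + 6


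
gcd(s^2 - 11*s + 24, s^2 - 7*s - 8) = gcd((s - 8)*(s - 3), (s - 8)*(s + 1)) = s - 8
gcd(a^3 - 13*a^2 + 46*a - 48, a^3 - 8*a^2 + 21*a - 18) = a^2 - 5*a + 6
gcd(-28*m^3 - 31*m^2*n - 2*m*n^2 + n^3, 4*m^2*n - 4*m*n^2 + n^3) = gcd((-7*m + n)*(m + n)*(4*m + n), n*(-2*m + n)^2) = 1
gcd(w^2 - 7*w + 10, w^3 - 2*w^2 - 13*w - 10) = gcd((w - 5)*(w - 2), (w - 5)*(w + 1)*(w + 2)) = w - 5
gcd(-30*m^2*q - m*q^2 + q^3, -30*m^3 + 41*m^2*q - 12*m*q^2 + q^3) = -6*m + q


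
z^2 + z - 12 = (z - 3)*(z + 4)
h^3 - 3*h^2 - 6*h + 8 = (h - 4)*(h - 1)*(h + 2)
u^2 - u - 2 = (u - 2)*(u + 1)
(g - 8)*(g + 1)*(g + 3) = g^3 - 4*g^2 - 29*g - 24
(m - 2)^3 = m^3 - 6*m^2 + 12*m - 8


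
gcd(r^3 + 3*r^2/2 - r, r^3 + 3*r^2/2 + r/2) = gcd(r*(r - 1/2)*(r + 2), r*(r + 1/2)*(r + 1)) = r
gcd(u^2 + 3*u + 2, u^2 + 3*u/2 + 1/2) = u + 1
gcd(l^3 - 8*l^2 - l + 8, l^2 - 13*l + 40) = l - 8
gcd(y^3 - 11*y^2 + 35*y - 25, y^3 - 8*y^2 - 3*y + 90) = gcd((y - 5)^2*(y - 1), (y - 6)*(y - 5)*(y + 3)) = y - 5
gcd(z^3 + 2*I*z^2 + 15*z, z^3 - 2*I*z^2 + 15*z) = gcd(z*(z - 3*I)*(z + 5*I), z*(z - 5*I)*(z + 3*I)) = z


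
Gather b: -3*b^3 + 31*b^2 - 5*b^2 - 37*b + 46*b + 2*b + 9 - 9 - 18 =-3*b^3 + 26*b^2 + 11*b - 18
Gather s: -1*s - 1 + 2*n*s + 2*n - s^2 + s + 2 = 2*n*s + 2*n - s^2 + 1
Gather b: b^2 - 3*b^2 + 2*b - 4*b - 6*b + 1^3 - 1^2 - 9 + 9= -2*b^2 - 8*b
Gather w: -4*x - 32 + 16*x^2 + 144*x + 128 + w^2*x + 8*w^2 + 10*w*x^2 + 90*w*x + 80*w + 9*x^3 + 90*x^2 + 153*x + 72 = w^2*(x + 8) + w*(10*x^2 + 90*x + 80) + 9*x^3 + 106*x^2 + 293*x + 168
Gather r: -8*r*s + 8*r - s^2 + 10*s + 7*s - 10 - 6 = r*(8 - 8*s) - s^2 + 17*s - 16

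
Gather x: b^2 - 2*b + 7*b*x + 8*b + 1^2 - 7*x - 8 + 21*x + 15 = b^2 + 6*b + x*(7*b + 14) + 8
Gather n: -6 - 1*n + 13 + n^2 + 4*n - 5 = n^2 + 3*n + 2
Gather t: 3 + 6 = 9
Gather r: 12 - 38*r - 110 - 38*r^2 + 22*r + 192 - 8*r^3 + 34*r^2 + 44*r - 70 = -8*r^3 - 4*r^2 + 28*r + 24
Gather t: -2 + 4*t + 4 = 4*t + 2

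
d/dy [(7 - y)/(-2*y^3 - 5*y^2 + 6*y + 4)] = (-4*y^3 + 37*y^2 + 70*y - 46)/(4*y^6 + 20*y^5 + y^4 - 76*y^3 - 4*y^2 + 48*y + 16)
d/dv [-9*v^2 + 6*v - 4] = 6 - 18*v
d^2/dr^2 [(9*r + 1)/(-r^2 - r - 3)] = 2*(-(2*r + 1)^2*(9*r + 1) + (27*r + 10)*(r^2 + r + 3))/(r^2 + r + 3)^3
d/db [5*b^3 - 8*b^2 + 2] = b*(15*b - 16)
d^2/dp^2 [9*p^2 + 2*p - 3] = 18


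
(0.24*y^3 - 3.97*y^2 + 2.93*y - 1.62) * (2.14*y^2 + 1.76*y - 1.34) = 0.5136*y^5 - 8.0734*y^4 - 1.0386*y^3 + 7.0098*y^2 - 6.7774*y + 2.1708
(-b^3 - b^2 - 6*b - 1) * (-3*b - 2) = 3*b^4 + 5*b^3 + 20*b^2 + 15*b + 2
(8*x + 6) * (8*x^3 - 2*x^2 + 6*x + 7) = 64*x^4 + 32*x^3 + 36*x^2 + 92*x + 42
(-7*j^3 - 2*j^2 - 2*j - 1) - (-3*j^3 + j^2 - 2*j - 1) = -4*j^3 - 3*j^2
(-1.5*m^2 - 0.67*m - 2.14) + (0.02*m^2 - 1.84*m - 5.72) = -1.48*m^2 - 2.51*m - 7.86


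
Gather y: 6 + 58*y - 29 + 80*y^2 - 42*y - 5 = 80*y^2 + 16*y - 28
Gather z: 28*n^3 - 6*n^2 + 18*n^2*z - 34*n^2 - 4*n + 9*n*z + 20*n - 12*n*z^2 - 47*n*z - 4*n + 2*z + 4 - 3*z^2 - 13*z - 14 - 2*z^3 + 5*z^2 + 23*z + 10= 28*n^3 - 40*n^2 + 12*n - 2*z^3 + z^2*(2 - 12*n) + z*(18*n^2 - 38*n + 12)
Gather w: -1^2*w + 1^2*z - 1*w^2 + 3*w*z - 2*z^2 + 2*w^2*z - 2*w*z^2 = w^2*(2*z - 1) + w*(-2*z^2 + 3*z - 1) - 2*z^2 + z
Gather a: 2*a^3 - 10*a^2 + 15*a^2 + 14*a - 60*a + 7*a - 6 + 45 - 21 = 2*a^3 + 5*a^2 - 39*a + 18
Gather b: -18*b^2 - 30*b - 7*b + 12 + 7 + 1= -18*b^2 - 37*b + 20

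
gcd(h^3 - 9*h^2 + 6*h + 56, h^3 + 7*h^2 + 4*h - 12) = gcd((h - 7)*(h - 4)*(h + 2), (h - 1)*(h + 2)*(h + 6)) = h + 2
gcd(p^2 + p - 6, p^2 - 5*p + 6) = p - 2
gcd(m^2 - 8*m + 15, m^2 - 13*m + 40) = m - 5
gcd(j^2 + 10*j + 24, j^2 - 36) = j + 6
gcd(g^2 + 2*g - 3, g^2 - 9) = g + 3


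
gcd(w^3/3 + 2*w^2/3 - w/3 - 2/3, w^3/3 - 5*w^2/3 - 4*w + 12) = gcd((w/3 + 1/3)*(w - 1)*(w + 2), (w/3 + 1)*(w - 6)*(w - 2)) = 1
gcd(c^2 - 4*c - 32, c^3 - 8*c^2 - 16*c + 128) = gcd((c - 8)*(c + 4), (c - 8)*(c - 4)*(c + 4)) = c^2 - 4*c - 32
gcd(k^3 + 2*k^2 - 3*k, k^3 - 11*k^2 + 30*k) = k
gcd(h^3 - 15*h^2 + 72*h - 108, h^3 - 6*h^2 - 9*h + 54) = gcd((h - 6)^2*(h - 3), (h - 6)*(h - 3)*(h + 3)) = h^2 - 9*h + 18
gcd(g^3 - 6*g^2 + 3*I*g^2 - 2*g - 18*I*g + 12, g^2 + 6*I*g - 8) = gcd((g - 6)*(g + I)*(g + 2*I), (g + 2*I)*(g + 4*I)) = g + 2*I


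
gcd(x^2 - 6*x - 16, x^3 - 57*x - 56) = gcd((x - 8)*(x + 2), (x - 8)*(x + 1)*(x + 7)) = x - 8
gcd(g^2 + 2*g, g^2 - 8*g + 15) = 1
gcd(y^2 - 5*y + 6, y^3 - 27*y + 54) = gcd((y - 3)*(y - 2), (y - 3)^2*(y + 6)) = y - 3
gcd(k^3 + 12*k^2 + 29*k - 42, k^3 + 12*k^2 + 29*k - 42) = k^3 + 12*k^2 + 29*k - 42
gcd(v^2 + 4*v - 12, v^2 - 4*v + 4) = v - 2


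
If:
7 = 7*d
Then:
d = 1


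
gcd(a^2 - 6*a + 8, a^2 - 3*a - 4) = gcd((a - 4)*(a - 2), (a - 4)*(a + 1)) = a - 4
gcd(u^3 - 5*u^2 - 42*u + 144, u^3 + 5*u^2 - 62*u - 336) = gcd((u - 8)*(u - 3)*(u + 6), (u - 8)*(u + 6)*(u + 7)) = u^2 - 2*u - 48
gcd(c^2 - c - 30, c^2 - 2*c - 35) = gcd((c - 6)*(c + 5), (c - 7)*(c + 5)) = c + 5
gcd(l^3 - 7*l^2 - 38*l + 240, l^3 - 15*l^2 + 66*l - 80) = l^2 - 13*l + 40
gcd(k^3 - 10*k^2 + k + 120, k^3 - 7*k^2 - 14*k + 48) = k^2 - 5*k - 24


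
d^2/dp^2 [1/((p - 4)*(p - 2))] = 2*((p - 4)^2 + (p - 4)*(p - 2) + (p - 2)^2)/((p - 4)^3*(p - 2)^3)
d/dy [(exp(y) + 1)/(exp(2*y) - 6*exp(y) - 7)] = -exp(y)/(exp(2*y) - 14*exp(y) + 49)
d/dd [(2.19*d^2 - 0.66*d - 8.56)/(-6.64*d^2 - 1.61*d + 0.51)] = (-7.9083*d^2 - 111.443*d - 14.1182)/(44.0896*d^4 + 21.3808*d^3 - 4.1807*d^2 - 1.6422*d + 0.2601)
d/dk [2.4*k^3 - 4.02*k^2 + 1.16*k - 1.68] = 7.2*k^2 - 8.04*k + 1.16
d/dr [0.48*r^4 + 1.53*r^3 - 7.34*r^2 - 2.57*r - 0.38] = 1.92*r^3 + 4.59*r^2 - 14.68*r - 2.57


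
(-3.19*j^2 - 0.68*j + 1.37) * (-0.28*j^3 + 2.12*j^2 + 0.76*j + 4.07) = 0.8932*j^5 - 6.5724*j^4 - 4.2496*j^3 - 10.5957*j^2 - 1.7264*j + 5.5759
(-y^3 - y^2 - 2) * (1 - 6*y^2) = 6*y^5 + 6*y^4 - y^3 + 11*y^2 - 2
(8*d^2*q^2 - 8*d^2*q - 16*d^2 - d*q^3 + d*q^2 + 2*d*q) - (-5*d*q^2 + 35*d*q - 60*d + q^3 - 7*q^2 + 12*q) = 8*d^2*q^2 - 8*d^2*q - 16*d^2 - d*q^3 + 6*d*q^2 - 33*d*q + 60*d - q^3 + 7*q^2 - 12*q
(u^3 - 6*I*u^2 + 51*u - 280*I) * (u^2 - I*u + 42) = u^5 - 7*I*u^4 + 87*u^3 - 583*I*u^2 + 1862*u - 11760*I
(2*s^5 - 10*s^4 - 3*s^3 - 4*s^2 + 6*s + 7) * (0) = 0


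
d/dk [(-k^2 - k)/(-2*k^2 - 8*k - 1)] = (6*k^2 + 2*k + 1)/(4*k^4 + 32*k^3 + 68*k^2 + 16*k + 1)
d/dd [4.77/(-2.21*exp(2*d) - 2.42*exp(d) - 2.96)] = (21.0834*exp(d) + 11.5434)*exp(d)/(2.21*exp(2*d) + 2.42*exp(d) + 2.96)^2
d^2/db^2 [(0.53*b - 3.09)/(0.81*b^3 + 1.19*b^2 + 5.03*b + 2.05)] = (2.086398*b^5 - 21.262986*b^4 - 50.472908*b^3 - 112.352796*b^2 - 87.946818*b - 152.213642)/(0.531441*b^9 + 2.342277*b^8 + 13.341672*b^7 + 34.810676*b^6 + 94.706106*b^5 + 149.147118*b^4 + 211.099712*b^3 + 170.60346*b^2 + 63.415725*b + 8.615125)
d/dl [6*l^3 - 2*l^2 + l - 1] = 18*l^2 - 4*l + 1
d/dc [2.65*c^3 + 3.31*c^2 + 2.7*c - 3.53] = 7.95*c^2 + 6.62*c + 2.7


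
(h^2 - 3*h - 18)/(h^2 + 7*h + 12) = (h - 6)/(h + 4)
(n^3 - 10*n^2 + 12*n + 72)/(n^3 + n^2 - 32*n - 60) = (n - 6)/(n + 5)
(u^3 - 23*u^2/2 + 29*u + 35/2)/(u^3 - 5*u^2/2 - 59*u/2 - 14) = (u - 5)/(u + 4)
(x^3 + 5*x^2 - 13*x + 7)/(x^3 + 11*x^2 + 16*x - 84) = (x^2 - 2*x + 1)/(x^2 + 4*x - 12)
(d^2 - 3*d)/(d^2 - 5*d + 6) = d/(d - 2)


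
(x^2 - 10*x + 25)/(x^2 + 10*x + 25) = (x^2 - 10*x + 25)/(x^2 + 10*x + 25)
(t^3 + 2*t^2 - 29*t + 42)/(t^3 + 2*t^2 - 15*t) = (t^2 + 5*t - 14)/(t*(t + 5))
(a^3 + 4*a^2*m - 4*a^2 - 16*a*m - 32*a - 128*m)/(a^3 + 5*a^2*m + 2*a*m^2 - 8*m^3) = (a^2 - 4*a - 32)/(a^2 + a*m - 2*m^2)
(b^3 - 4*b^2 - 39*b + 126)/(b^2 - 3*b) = b - 1 - 42/b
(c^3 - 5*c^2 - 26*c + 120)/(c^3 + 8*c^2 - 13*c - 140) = (c - 6)/(c + 7)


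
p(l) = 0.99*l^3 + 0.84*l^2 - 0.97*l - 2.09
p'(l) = 2.97*l^2 + 1.68*l - 0.97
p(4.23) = 83.77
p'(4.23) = 59.28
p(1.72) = 3.76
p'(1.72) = 10.71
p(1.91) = 6.02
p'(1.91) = 13.07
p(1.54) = 2.02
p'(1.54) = 8.66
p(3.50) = 47.25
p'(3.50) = 41.29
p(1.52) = 1.85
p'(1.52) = 8.45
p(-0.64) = -1.38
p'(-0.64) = -0.83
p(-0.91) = -1.26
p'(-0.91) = -0.04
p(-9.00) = -647.03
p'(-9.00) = 224.48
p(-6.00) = -179.87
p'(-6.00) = 95.87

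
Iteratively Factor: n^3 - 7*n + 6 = (n - 2)*(n^2 + 2*n - 3) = (n - 2)*(n - 1)*(n + 3)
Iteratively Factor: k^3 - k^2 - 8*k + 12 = (k - 2)*(k^2 + k - 6) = (k - 2)*(k + 3)*(k - 2)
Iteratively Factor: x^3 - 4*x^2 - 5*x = (x - 5)*(x^2 + x) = (x - 5)*(x + 1)*(x)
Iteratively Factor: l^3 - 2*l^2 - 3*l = (l + 1)*(l^2 - 3*l) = (l - 3)*(l + 1)*(l)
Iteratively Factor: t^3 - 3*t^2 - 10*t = (t - 5)*(t^2 + 2*t) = t*(t - 5)*(t + 2)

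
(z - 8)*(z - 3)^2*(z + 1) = z^4 - 13*z^3 + 43*z^2 - 15*z - 72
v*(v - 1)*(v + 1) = v^3 - v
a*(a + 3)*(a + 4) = a^3 + 7*a^2 + 12*a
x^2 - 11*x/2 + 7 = (x - 7/2)*(x - 2)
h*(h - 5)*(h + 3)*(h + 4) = h^4 + 2*h^3 - 23*h^2 - 60*h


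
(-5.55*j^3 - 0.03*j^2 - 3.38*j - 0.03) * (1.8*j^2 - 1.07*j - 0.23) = -9.99*j^5 + 5.8845*j^4 - 4.7754*j^3 + 3.5695*j^2 + 0.8095*j + 0.0069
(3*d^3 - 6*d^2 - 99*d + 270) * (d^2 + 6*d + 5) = 3*d^5 + 12*d^4 - 120*d^3 - 354*d^2 + 1125*d + 1350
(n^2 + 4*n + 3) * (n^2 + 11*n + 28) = n^4 + 15*n^3 + 75*n^2 + 145*n + 84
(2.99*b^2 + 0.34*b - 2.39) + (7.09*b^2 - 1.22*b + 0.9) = 10.08*b^2 - 0.88*b - 1.49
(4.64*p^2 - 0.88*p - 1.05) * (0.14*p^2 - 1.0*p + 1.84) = 0.6496*p^4 - 4.7632*p^3 + 9.2706*p^2 - 0.5692*p - 1.932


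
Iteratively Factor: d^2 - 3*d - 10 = (d + 2)*(d - 5)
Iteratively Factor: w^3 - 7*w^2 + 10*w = (w - 5)*(w^2 - 2*w) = (w - 5)*(w - 2)*(w)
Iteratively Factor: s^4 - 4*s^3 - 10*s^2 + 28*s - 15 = (s + 3)*(s^3 - 7*s^2 + 11*s - 5) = (s - 1)*(s + 3)*(s^2 - 6*s + 5) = (s - 5)*(s - 1)*(s + 3)*(s - 1)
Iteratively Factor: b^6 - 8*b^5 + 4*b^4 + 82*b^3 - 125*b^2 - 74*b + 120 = (b - 1)*(b^5 - 7*b^4 - 3*b^3 + 79*b^2 - 46*b - 120) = (b - 5)*(b - 1)*(b^4 - 2*b^3 - 13*b^2 + 14*b + 24) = (b - 5)*(b - 1)*(b + 3)*(b^3 - 5*b^2 + 2*b + 8) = (b - 5)*(b - 4)*(b - 1)*(b + 3)*(b^2 - b - 2) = (b - 5)*(b - 4)*(b - 2)*(b - 1)*(b + 3)*(b + 1)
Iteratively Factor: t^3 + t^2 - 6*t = (t + 3)*(t^2 - 2*t) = (t - 2)*(t + 3)*(t)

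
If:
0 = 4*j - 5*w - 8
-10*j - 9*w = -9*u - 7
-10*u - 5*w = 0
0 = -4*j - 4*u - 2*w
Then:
No Solution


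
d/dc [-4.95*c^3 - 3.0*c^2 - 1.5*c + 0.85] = -14.85*c^2 - 6.0*c - 1.5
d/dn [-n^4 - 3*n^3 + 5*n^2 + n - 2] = -4*n^3 - 9*n^2 + 10*n + 1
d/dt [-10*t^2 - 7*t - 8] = -20*t - 7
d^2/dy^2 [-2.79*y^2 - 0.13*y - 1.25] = -5.58000000000000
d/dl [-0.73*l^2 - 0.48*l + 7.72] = -1.46*l - 0.48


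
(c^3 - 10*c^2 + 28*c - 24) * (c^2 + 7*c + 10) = c^5 - 3*c^4 - 32*c^3 + 72*c^2 + 112*c - 240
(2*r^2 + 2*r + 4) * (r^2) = 2*r^4 + 2*r^3 + 4*r^2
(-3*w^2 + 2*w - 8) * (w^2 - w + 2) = -3*w^4 + 5*w^3 - 16*w^2 + 12*w - 16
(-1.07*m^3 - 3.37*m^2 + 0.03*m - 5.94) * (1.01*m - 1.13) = -1.0807*m^4 - 2.1946*m^3 + 3.8384*m^2 - 6.0333*m + 6.7122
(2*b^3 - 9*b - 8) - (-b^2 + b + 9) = 2*b^3 + b^2 - 10*b - 17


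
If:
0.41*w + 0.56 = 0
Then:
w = -1.37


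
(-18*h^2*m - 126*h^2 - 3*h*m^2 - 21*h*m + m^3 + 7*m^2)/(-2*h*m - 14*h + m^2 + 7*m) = (18*h^2 + 3*h*m - m^2)/(2*h - m)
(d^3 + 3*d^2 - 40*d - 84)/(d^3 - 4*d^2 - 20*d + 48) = (d^2 + 9*d + 14)/(d^2 + 2*d - 8)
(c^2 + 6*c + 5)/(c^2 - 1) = (c + 5)/(c - 1)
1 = 1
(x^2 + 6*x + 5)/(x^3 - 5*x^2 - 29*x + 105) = (x + 1)/(x^2 - 10*x + 21)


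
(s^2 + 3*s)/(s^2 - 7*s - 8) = s*(s + 3)/(s^2 - 7*s - 8)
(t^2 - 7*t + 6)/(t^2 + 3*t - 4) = (t - 6)/(t + 4)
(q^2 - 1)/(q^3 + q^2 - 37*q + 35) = (q + 1)/(q^2 + 2*q - 35)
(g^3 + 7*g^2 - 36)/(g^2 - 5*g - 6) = (-g^3 - 7*g^2 + 36)/(-g^2 + 5*g + 6)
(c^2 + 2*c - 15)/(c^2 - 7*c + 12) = (c + 5)/(c - 4)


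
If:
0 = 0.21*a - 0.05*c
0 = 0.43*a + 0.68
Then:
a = -1.58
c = -6.64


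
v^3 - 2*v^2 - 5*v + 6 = (v - 3)*(v - 1)*(v + 2)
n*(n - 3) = n^2 - 3*n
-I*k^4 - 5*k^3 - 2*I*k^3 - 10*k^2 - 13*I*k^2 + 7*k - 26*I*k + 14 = (k + 2)*(k - 7*I)*(k + I)*(-I*k + 1)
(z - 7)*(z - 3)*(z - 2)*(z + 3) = z^4 - 9*z^3 + 5*z^2 + 81*z - 126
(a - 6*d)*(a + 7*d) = a^2 + a*d - 42*d^2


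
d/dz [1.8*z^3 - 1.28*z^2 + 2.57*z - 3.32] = 5.4*z^2 - 2.56*z + 2.57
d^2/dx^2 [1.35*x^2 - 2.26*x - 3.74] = 2.70000000000000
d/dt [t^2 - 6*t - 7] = 2*t - 6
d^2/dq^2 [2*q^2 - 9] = 4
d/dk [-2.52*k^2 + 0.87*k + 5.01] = 0.87 - 5.04*k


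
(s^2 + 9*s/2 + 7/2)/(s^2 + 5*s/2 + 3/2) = (2*s + 7)/(2*s + 3)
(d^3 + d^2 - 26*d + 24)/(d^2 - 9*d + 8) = (d^2 + 2*d - 24)/(d - 8)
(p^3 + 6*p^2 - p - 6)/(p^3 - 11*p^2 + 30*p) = (p^3 + 6*p^2 - p - 6)/(p*(p^2 - 11*p + 30))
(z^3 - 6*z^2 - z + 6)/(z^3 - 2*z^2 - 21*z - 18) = (z - 1)/(z + 3)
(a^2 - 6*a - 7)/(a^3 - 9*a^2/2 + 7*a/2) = 2*(a^2 - 6*a - 7)/(a*(2*a^2 - 9*a + 7))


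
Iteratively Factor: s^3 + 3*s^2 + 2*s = (s + 2)*(s^2 + s) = s*(s + 2)*(s + 1)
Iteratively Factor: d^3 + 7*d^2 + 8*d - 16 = (d - 1)*(d^2 + 8*d + 16) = (d - 1)*(d + 4)*(d + 4)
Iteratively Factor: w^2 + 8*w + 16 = (w + 4)*(w + 4)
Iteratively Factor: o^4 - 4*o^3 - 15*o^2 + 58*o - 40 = (o + 4)*(o^3 - 8*o^2 + 17*o - 10) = (o - 1)*(o + 4)*(o^2 - 7*o + 10) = (o - 2)*(o - 1)*(o + 4)*(o - 5)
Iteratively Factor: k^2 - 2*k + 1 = (k - 1)*(k - 1)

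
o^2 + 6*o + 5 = (o + 1)*(o + 5)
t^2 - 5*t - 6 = (t - 6)*(t + 1)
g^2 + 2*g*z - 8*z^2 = (g - 2*z)*(g + 4*z)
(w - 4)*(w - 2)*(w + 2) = w^3 - 4*w^2 - 4*w + 16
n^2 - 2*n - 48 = (n - 8)*(n + 6)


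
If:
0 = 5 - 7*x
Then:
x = 5/7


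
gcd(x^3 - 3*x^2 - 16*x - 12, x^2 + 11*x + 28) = 1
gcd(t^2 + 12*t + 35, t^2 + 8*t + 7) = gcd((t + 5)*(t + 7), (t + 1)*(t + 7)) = t + 7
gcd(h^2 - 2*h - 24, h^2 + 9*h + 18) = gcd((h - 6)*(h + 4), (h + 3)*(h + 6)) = 1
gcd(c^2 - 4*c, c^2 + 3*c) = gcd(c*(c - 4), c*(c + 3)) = c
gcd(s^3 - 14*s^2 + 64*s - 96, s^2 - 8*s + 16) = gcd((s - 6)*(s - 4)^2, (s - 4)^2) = s^2 - 8*s + 16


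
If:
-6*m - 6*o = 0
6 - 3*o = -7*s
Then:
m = -7*s/3 - 2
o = 7*s/3 + 2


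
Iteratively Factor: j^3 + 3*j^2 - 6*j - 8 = (j + 4)*(j^2 - j - 2) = (j + 1)*(j + 4)*(j - 2)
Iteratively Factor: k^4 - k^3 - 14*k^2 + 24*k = (k - 3)*(k^3 + 2*k^2 - 8*k) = (k - 3)*(k - 2)*(k^2 + 4*k) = (k - 3)*(k - 2)*(k + 4)*(k)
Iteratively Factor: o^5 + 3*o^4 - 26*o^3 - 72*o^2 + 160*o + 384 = (o + 2)*(o^4 + o^3 - 28*o^2 - 16*o + 192) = (o - 3)*(o + 2)*(o^3 + 4*o^2 - 16*o - 64) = (o - 3)*(o + 2)*(o + 4)*(o^2 - 16) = (o - 4)*(o - 3)*(o + 2)*(o + 4)*(o + 4)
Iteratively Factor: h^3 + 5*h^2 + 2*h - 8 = (h + 4)*(h^2 + h - 2) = (h + 2)*(h + 4)*(h - 1)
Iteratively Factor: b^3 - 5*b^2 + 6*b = (b - 2)*(b^2 - 3*b) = (b - 3)*(b - 2)*(b)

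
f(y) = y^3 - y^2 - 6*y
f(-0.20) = 1.15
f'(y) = 3*y^2 - 2*y - 6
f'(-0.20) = -5.48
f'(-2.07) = 10.99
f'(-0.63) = -3.55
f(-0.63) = 3.13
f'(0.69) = -5.95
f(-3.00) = -18.00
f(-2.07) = -0.73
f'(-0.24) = -5.35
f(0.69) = -4.29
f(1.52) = -7.92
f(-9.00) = -756.00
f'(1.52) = -2.11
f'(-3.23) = 31.76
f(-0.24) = 1.37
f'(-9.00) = 255.00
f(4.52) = 44.80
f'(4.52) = 46.25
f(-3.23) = -24.75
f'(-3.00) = 27.00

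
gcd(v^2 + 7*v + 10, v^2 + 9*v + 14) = v + 2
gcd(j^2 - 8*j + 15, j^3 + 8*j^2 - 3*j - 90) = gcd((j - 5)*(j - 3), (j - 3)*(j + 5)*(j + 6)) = j - 3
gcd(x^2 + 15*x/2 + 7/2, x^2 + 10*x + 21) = x + 7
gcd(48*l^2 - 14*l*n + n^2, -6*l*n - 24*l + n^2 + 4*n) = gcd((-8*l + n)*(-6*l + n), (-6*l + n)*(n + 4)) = 6*l - n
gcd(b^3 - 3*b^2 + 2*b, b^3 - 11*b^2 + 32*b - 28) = b - 2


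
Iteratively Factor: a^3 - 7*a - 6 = (a + 2)*(a^2 - 2*a - 3) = (a + 1)*(a + 2)*(a - 3)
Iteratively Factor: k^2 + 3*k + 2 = (k + 2)*(k + 1)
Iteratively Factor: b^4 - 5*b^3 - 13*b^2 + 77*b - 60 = (b - 3)*(b^3 - 2*b^2 - 19*b + 20) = (b - 3)*(b + 4)*(b^2 - 6*b + 5) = (b - 5)*(b - 3)*(b + 4)*(b - 1)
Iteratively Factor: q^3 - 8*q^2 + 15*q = (q - 3)*(q^2 - 5*q) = q*(q - 3)*(q - 5)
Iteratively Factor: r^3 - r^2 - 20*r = (r)*(r^2 - r - 20) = r*(r - 5)*(r + 4)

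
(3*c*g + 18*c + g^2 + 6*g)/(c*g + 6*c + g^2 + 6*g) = (3*c + g)/(c + g)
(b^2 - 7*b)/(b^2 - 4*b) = (b - 7)/(b - 4)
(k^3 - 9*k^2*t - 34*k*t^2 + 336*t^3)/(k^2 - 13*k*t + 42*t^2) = (-k^2 + 2*k*t + 48*t^2)/(-k + 6*t)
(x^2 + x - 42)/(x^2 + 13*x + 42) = (x - 6)/(x + 6)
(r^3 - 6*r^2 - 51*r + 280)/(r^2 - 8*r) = r + 2 - 35/r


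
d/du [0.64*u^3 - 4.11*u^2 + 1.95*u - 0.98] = 1.92*u^2 - 8.22*u + 1.95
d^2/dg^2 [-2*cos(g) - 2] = 2*cos(g)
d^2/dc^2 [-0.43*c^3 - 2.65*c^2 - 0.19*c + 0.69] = -2.58*c - 5.3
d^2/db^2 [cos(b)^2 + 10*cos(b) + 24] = -10*cos(b) - 2*cos(2*b)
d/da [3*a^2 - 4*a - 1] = 6*a - 4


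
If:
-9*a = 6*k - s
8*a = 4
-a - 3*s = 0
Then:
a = 1/2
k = -7/9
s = -1/6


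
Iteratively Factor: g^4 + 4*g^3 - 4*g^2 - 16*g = (g + 4)*(g^3 - 4*g) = g*(g + 4)*(g^2 - 4) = g*(g - 2)*(g + 4)*(g + 2)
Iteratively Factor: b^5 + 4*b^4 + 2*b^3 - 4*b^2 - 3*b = (b + 1)*(b^4 + 3*b^3 - b^2 - 3*b) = b*(b + 1)*(b^3 + 3*b^2 - b - 3) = b*(b + 1)*(b + 3)*(b^2 - 1) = b*(b + 1)^2*(b + 3)*(b - 1)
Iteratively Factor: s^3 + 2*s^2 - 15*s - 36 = (s + 3)*(s^2 - s - 12) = (s + 3)^2*(s - 4)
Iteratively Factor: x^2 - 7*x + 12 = (x - 4)*(x - 3)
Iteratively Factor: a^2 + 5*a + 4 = (a + 4)*(a + 1)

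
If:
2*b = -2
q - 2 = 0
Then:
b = -1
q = 2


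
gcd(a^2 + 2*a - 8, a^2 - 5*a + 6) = a - 2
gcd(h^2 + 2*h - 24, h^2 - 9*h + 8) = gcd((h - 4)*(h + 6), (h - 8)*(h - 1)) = 1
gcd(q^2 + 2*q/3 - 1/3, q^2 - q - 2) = q + 1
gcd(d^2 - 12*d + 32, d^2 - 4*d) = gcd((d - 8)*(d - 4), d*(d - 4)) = d - 4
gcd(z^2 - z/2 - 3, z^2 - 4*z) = 1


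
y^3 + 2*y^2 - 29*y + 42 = (y - 3)*(y - 2)*(y + 7)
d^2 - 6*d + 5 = (d - 5)*(d - 1)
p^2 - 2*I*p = p*(p - 2*I)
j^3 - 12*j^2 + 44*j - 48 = (j - 6)*(j - 4)*(j - 2)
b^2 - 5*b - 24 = (b - 8)*(b + 3)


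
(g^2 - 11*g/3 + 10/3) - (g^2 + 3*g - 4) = 22/3 - 20*g/3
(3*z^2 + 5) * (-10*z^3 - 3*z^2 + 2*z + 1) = -30*z^5 - 9*z^4 - 44*z^3 - 12*z^2 + 10*z + 5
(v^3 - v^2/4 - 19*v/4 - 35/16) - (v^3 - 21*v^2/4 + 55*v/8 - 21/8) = 5*v^2 - 93*v/8 + 7/16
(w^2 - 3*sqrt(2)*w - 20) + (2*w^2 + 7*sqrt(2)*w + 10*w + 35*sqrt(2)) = 3*w^2 + 4*sqrt(2)*w + 10*w - 20 + 35*sqrt(2)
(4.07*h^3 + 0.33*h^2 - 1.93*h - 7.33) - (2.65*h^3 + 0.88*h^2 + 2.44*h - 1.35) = 1.42*h^3 - 0.55*h^2 - 4.37*h - 5.98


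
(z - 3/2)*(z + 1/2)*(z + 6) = z^3 + 5*z^2 - 27*z/4 - 9/2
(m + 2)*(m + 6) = m^2 + 8*m + 12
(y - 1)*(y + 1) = y^2 - 1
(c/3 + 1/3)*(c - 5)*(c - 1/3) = c^3/3 - 13*c^2/9 - 11*c/9 + 5/9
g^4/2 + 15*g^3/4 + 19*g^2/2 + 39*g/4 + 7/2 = (g/2 + 1/2)*(g + 1)*(g + 2)*(g + 7/2)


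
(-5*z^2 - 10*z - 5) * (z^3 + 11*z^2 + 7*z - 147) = -5*z^5 - 65*z^4 - 150*z^3 + 610*z^2 + 1435*z + 735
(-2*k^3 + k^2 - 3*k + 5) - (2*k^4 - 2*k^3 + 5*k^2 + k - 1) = -2*k^4 - 4*k^2 - 4*k + 6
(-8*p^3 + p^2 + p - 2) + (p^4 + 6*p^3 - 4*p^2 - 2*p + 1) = p^4 - 2*p^3 - 3*p^2 - p - 1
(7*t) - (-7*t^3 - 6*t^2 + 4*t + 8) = 7*t^3 + 6*t^2 + 3*t - 8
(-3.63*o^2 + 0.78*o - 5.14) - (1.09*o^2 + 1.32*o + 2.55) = -4.72*o^2 - 0.54*o - 7.69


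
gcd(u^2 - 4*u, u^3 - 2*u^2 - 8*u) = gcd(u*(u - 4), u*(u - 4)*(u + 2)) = u^2 - 4*u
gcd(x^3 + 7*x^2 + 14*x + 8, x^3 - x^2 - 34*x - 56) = x^2 + 6*x + 8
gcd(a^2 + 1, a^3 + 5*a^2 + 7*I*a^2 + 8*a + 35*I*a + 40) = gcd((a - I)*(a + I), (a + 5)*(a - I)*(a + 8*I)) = a - I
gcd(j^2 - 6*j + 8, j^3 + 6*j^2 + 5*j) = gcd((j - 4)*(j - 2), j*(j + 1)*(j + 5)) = 1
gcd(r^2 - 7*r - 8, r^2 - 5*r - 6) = r + 1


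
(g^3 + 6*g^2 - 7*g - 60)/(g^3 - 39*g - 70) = (g^2 + g - 12)/(g^2 - 5*g - 14)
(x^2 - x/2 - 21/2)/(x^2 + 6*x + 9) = (x - 7/2)/(x + 3)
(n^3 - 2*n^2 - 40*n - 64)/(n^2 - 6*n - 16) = n + 4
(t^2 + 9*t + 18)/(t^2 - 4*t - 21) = (t + 6)/(t - 7)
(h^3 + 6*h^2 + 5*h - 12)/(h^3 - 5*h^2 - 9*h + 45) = (h^2 + 3*h - 4)/(h^2 - 8*h + 15)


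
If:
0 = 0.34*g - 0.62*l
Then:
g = 1.82352941176471*l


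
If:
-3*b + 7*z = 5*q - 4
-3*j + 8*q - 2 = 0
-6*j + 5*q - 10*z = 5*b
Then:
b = 127*z/8 + 3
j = -65*z/3 - 10/3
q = -65*z/8 - 1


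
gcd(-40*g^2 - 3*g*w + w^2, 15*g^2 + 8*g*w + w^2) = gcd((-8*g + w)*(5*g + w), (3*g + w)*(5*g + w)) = 5*g + w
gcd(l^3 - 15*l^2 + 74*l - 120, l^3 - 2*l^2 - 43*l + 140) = l^2 - 9*l + 20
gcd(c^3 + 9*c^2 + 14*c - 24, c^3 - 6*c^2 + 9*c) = 1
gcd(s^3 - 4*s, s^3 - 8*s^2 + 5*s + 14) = s - 2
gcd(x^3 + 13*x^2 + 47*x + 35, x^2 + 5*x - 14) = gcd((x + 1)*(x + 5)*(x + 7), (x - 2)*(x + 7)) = x + 7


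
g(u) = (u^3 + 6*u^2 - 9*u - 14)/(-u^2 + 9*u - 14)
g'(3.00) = 6.00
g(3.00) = 10.00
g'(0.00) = 1.29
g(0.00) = 1.00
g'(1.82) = 3.17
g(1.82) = 4.80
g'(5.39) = 42.21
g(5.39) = 49.18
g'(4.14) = 12.69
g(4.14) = 20.02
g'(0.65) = 1.78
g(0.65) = 1.99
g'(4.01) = 11.53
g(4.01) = 18.45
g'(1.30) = 2.45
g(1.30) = 3.35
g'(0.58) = 1.72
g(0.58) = 1.87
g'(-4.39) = -0.14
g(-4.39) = -0.78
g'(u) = (2*u - 9)*(u^3 + 6*u^2 - 9*u - 14)/(-u^2 + 9*u - 14)^2 + (3*u^2 + 12*u - 9)/(-u^2 + 9*u - 14) = (-u^2 + 14*u + 63)/(u^2 - 14*u + 49)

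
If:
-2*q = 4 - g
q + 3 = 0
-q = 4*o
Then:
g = -2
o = 3/4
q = -3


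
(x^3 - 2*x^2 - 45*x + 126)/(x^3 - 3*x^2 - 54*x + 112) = (x^2 - 9*x + 18)/(x^2 - 10*x + 16)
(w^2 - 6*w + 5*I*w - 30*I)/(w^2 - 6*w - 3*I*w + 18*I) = (w + 5*I)/(w - 3*I)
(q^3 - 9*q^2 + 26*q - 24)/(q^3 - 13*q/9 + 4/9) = 9*(q^3 - 9*q^2 + 26*q - 24)/(9*q^3 - 13*q + 4)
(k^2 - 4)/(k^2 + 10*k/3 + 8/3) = 3*(k - 2)/(3*k + 4)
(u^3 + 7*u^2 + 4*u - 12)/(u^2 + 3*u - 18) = (u^2 + u - 2)/(u - 3)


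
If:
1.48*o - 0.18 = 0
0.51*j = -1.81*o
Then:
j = -0.43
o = 0.12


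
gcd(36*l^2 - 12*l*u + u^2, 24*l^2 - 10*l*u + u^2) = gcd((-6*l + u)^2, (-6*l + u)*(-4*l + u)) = -6*l + u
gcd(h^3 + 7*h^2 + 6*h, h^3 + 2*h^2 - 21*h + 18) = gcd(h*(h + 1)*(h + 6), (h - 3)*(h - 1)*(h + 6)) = h + 6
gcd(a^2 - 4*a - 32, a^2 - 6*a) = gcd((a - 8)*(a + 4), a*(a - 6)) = 1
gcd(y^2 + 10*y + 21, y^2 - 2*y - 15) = y + 3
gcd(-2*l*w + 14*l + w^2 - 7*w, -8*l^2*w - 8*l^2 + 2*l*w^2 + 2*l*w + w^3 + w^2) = -2*l + w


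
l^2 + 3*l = l*(l + 3)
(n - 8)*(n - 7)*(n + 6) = n^3 - 9*n^2 - 34*n + 336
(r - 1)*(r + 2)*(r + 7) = r^3 + 8*r^2 + 5*r - 14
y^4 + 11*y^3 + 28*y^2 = y^2*(y + 4)*(y + 7)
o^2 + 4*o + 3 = (o + 1)*(o + 3)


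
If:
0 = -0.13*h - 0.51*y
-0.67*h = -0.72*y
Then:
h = 0.00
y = 0.00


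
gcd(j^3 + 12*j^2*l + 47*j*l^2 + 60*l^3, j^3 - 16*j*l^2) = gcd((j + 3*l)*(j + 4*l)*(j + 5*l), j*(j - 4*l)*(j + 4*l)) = j + 4*l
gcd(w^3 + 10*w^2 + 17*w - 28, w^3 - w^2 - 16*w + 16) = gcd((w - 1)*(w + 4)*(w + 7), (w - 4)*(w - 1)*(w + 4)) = w^2 + 3*w - 4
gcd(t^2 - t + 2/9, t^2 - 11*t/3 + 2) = t - 2/3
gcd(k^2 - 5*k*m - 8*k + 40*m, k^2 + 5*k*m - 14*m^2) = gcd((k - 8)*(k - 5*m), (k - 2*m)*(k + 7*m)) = 1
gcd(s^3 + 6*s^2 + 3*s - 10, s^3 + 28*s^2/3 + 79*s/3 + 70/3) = s^2 + 7*s + 10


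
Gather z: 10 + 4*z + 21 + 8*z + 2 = 12*z + 33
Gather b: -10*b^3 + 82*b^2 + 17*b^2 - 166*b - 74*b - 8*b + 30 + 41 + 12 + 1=-10*b^3 + 99*b^2 - 248*b + 84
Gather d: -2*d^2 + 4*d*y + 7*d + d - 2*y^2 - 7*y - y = -2*d^2 + d*(4*y + 8) - 2*y^2 - 8*y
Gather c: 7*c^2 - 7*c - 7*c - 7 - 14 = 7*c^2 - 14*c - 21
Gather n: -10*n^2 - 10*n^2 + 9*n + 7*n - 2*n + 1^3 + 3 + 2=-20*n^2 + 14*n + 6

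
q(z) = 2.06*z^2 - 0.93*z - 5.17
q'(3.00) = 11.43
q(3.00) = 10.58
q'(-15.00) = -62.73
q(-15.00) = 472.28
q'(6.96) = 27.75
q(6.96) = 88.15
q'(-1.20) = -5.87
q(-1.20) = -1.09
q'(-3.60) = -15.76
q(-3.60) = 24.88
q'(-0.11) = -1.38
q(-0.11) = -5.04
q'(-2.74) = -12.22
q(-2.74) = 12.84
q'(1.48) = 5.17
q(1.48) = -2.03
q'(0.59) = 1.50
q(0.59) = -5.00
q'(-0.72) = -3.90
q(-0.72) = -3.43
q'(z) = 4.12*z - 0.93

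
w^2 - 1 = (w - 1)*(w + 1)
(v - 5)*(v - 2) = v^2 - 7*v + 10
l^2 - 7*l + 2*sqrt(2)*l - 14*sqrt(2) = (l - 7)*(l + 2*sqrt(2))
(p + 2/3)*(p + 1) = p^2 + 5*p/3 + 2/3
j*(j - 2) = j^2 - 2*j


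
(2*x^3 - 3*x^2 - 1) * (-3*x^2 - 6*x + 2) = -6*x^5 - 3*x^4 + 22*x^3 - 3*x^2 + 6*x - 2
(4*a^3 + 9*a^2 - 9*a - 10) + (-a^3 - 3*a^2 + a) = 3*a^3 + 6*a^2 - 8*a - 10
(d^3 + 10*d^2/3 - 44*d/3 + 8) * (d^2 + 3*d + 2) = d^5 + 19*d^4/3 - 8*d^3/3 - 88*d^2/3 - 16*d/3 + 16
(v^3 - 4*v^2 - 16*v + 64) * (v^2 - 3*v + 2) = v^5 - 7*v^4 - 2*v^3 + 104*v^2 - 224*v + 128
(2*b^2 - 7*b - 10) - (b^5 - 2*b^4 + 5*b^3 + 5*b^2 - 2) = -b^5 + 2*b^4 - 5*b^3 - 3*b^2 - 7*b - 8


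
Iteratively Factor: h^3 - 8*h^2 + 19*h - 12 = (h - 3)*(h^2 - 5*h + 4) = (h - 3)*(h - 1)*(h - 4)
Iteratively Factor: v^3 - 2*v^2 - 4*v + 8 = (v - 2)*(v^2 - 4) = (v - 2)^2*(v + 2)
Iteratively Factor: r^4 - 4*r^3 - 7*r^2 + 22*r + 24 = (r - 4)*(r^3 - 7*r - 6) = (r - 4)*(r + 1)*(r^2 - r - 6) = (r - 4)*(r - 3)*(r + 1)*(r + 2)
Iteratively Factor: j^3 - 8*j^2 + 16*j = (j - 4)*(j^2 - 4*j) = (j - 4)^2*(j)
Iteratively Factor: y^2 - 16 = (y + 4)*(y - 4)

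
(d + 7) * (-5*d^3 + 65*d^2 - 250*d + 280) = -5*d^4 + 30*d^3 + 205*d^2 - 1470*d + 1960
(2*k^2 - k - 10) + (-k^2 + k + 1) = k^2 - 9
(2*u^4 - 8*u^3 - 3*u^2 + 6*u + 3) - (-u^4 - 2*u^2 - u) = 3*u^4 - 8*u^3 - u^2 + 7*u + 3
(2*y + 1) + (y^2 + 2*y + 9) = y^2 + 4*y + 10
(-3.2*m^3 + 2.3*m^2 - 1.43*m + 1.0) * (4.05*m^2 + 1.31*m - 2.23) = -12.96*m^5 + 5.123*m^4 + 4.3575*m^3 - 2.9523*m^2 + 4.4989*m - 2.23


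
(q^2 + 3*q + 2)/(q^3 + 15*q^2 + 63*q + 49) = (q + 2)/(q^2 + 14*q + 49)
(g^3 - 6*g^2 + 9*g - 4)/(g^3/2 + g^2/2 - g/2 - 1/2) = 2*(g^2 - 5*g + 4)/(g^2 + 2*g + 1)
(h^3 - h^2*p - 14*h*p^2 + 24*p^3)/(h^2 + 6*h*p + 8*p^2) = (h^2 - 5*h*p + 6*p^2)/(h + 2*p)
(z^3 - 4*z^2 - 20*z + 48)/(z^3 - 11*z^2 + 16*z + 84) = (z^2 + 2*z - 8)/(z^2 - 5*z - 14)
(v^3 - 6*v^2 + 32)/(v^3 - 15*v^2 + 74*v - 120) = (v^2 - 2*v - 8)/(v^2 - 11*v + 30)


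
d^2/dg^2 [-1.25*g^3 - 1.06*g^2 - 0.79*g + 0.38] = -7.5*g - 2.12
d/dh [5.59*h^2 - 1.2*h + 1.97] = 11.18*h - 1.2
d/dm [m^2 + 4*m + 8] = 2*m + 4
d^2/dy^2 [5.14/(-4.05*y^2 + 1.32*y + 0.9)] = (-168.6177*y^2 + 54.95688*y + 5.14*(8.1*y - 1.32)*(16.2*y - 2.64) + 37.4706)/(-4.05*y^2 + 1.32*y + 0.9)^3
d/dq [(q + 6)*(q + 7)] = 2*q + 13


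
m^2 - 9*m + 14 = (m - 7)*(m - 2)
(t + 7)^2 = t^2 + 14*t + 49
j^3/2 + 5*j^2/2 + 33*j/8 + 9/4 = (j/2 + 1)*(j + 3/2)^2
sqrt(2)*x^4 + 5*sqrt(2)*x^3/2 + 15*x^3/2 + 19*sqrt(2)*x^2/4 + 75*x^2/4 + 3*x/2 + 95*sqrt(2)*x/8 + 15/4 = (x + 5/2)*(x + sqrt(2)/2)*(x + 3*sqrt(2))*(sqrt(2)*x + 1/2)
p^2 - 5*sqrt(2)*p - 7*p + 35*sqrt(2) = (p - 7)*(p - 5*sqrt(2))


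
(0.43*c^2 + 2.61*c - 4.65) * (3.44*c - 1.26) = 1.4792*c^3 + 8.4366*c^2 - 19.2846*c + 5.859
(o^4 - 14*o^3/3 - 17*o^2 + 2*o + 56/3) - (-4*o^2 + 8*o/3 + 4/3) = o^4 - 14*o^3/3 - 13*o^2 - 2*o/3 + 52/3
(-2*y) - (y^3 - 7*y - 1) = -y^3 + 5*y + 1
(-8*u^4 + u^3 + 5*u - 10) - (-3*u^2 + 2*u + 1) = -8*u^4 + u^3 + 3*u^2 + 3*u - 11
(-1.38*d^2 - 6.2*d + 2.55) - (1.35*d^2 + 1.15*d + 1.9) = -2.73*d^2 - 7.35*d + 0.65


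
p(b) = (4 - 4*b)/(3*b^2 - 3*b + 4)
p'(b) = (3 - 6*b)*(4 - 4*b)/(3*b^2 - 3*b + 4)^2 - 4/(3*b^2 - 3*b + 4)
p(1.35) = -0.26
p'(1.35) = -0.50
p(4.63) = -0.27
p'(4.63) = 0.05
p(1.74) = -0.38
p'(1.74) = -0.15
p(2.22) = -0.40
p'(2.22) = 0.01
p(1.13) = -0.12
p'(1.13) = -0.80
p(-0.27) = 1.01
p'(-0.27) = 0.13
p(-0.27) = 1.01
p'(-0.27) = 0.13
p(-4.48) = 0.28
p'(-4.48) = 0.06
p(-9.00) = 0.15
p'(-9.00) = 0.02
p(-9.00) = 0.15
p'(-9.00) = 0.02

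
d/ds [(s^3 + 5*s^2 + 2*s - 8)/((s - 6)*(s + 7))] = (s^4 + 2*s^3 - 123*s^2 - 404*s - 76)/(s^4 + 2*s^3 - 83*s^2 - 84*s + 1764)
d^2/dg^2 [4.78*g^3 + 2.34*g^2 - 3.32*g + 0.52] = 28.68*g + 4.68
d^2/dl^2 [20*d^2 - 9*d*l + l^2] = 2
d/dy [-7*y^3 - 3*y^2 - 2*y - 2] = -21*y^2 - 6*y - 2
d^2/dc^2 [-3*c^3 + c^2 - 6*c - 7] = 2 - 18*c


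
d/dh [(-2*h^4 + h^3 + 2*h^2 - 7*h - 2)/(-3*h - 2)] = 2*(9*h^4 + 5*h^3 - 6*h^2 - 4*h + 4)/(9*h^2 + 12*h + 4)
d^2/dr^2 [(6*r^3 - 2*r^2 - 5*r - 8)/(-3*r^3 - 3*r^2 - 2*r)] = 2*(72*r^6 + 243*r^5 + 531*r^4 + 555*r^3 + 360*r^2 + 144*r + 32)/(r^3*(27*r^6 + 81*r^5 + 135*r^4 + 135*r^3 + 90*r^2 + 36*r + 8))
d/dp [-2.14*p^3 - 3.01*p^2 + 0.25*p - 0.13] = -6.42*p^2 - 6.02*p + 0.25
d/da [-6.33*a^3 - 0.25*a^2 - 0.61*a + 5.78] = -18.99*a^2 - 0.5*a - 0.61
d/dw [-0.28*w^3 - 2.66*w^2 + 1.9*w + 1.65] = -0.84*w^2 - 5.32*w + 1.9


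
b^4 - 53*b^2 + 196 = (b - 7)*(b - 2)*(b + 2)*(b + 7)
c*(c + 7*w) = c^2 + 7*c*w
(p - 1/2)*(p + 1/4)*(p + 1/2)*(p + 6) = p^4 + 25*p^3/4 + 5*p^2/4 - 25*p/16 - 3/8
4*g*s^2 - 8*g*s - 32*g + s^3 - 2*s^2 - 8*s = (4*g + s)*(s - 4)*(s + 2)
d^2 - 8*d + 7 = (d - 7)*(d - 1)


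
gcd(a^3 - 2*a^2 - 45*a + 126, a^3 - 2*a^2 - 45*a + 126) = a^3 - 2*a^2 - 45*a + 126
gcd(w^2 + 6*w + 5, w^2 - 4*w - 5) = w + 1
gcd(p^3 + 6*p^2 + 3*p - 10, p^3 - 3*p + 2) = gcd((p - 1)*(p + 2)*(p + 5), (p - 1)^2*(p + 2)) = p^2 + p - 2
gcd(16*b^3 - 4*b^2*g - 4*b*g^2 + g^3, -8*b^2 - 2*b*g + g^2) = 8*b^2 + 2*b*g - g^2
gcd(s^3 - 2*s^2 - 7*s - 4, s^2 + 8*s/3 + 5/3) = s + 1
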